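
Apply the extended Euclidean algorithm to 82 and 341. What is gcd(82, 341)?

Euclidean algorithm:
341 = 4·82 + 13
82 = 6·13 + 4
13 = 3·4 + 1
4 = 4·1 + 0
gcd(82, 341) = 1.
Express as a combination:
1 = 13 − 3·4
1 = −3·82 + 19·13
1 = 19·341 − 79·82
So 1 = (19)·341 + (-79)·82.

1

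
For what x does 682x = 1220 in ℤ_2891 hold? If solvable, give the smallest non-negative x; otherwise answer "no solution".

1655

First find gcd(682, 2891):
2891 = 4×682 + 163
682 = 4×163 + 30
163 = 5×30 + 13
30 = 2×13 + 4
13 = 3×4 + 1
4 = 4×1 + 0
gcd = 1, so a unique solution mod 2891 exists.
Back-substitute for the Bézout coefficients:
1 = 13 − 3·4
1 = −3·30 + 7·13
1 = 7·163 − 38·30
1 = −38·682 + 159·163
1 = 159·2891 − 674·682
So 682·(-674) ≡ 1 (mod 2891), giving 682⁻¹ ≡ 2217.
x ≡ 682⁻¹·1220 ≡ 2217·1220 ≡ 1655 (mod 2891).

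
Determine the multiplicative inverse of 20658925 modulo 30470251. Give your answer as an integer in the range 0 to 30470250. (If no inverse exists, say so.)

Compute gcd(20658925, 30470251):
30470251 = 1*20658925 + 9811326
20658925 = 2*9811326 + 1036273
9811326 = 9*1036273 + 484869
1036273 = 2*484869 + 66535
484869 = 7*66535 + 19124
66535 = 3*19124 + 9163
19124 = 2*9163 + 798
9163 = 11*798 + 385
798 = 2*385 + 28
385 = 13*28 + 21
28 = 1*21 + 7
21 = 3*7 + 0
Since gcd = 7 > 1, 20658925 is not a unit mod 30470251.

no inverse exists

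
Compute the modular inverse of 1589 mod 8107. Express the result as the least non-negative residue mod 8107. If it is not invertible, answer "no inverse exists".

gcd(8107, 1589) by repeated division:
8107 = 5·1589 + 162
1589 = 9·162 + 131
162 = 1·131 + 31
131 = 4·31 + 7
31 = 4·7 + 3
7 = 2·3 + 1
3 = 3·1 + 0
Since gcd(1589, 8107) = 1, back-substitute to write 1 as a combination:
1 = 7 − 2·3
1 = −2·31 + 9·7
1 = 9·131 − 38·31
1 = −38·162 + 47·131
1 = 47·1589 − 461·162
1 = −461·8107 + 2352·1589
So 1589·2352 ≡ 1 (mod 8107).

2352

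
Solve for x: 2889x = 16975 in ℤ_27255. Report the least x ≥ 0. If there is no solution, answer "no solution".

gcd(2889, 27255):
27255 = 9·2889 + 1254
2889 = 2·1254 + 381
1254 = 3·381 + 111
381 = 3·111 + 48
111 = 2·48 + 15
48 = 3·15 + 3
15 = 5·3 + 0
gcd = 3, but 3 ∤ 16975, so the congruence has no solution.

no solution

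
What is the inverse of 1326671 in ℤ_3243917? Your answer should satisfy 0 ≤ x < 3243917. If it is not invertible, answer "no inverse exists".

Apply the Euclidean algorithm to 3243917 and 1326671:
3243917 = 2*1326671 + 590575
1326671 = 2*590575 + 145521
590575 = 4*145521 + 8491
145521 = 17*8491 + 1174
8491 = 7*1174 + 273
1174 = 4*273 + 82
273 = 3*82 + 27
82 = 3*27 + 1
27 = 27*1 + 0
Since gcd(1326671, 3243917) = 1, back-substitute to write 1 as a combination:
1 = 82 − 3·27
1 = −3·273 + 10·82
1 = 10·1174 − 43·273
1 = −43·8491 + 311·1174
1 = 311·145521 − 5330·8491
1 = −5330·590575 + 21631·145521
1 = 21631·1326671 − 48592·590575
1 = −48592·3243917 + 118815·1326671
So 1326671·118815 ≡ 1 (mod 3243917).

118815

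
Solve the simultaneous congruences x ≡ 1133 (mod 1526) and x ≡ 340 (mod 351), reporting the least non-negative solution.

259027

Write x = 1133 + 1526·k. Then 1526·k ≡ 340 − 1133 ≡ 260 (mod 351).
Need 1526⁻¹ mod 351. Extended Euclid on (351, 122):
351 = 2×122 + 107
122 = 1×107 + 15
107 = 7×15 + 2
15 = 7×2 + 1
2 = 2×1 + 0
Back-substitute:
1 = 15 − 7·2
1 = −7·107 + 50·15
1 = 50·122 − 57·107
1 = −57·351 + 164·122
1526⁻¹ ≡ 164 (mod 351), so k ≡ 164·260 ≡ 169 (mod 351).
x = 1133 + 1526·169 = 259027.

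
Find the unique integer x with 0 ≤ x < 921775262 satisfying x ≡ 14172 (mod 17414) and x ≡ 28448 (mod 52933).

759299400

Write x = 14172 + 17414·k. Then 17414·k ≡ 28448 − 14172 ≡ 14276 (mod 52933).
Need 17414⁻¹ mod 52933. Extended Euclid on (52933, 17414):
52933 = 3*17414 + 691
17414 = 25*691 + 139
691 = 4*139 + 135
139 = 1*135 + 4
135 = 33*4 + 3
4 = 1*3 + 1
3 = 3*1 + 0
Back-substitute:
1 = 4 − 3
1 = −135 + 34·4
1 = 34·139 − 35·135
1 = −35·691 + 174·139
1 = 174·17414 − 4385·691
1 = −4385·52933 + 13329·17414
17414⁻¹ ≡ 13329 (mod 52933), so k ≡ 13329·14276 ≡ 43602 (mod 52933).
x = 14172 + 17414·43602 = 759299400.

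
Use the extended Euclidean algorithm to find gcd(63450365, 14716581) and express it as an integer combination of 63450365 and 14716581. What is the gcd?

Repeated division:
63450365 = 4·14716581 + 4584041
14716581 = 3·4584041 + 964458
4584041 = 4·964458 + 726209
964458 = 1·726209 + 238249
726209 = 3·238249 + 11462
238249 = 20·11462 + 9009
11462 = 1·9009 + 2453
9009 = 3·2453 + 1650
2453 = 1·1650 + 803
1650 = 2·803 + 44
803 = 18·44 + 11
44 = 4·11 + 0
gcd(63450365, 14716581) = 11.
Working backward:
11 = 803 − 18·44
11 = −18·1650 + 37·803
11 = 37·2453 − 55·1650
11 = −55·9009 + 202·2453
11 = 202·11462 − 257·9009
11 = −257·238249 + 5342·11462
11 = 5342·726209 − 16283·238249
11 = −16283·964458 + 21625·726209
11 = 21625·4584041 − 102783·964458
11 = −102783·14716581 + 329974·4584041
11 = 329974·63450365 − 1422679·14716581
So 11 = (329974)·63450365 + (-1422679)·14716581.

11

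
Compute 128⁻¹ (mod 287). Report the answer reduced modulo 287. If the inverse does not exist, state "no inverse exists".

74

Apply the Euclidean algorithm to 287 and 128:
287 = 2*128 + 31
128 = 4*31 + 4
31 = 7*4 + 3
4 = 1*3 + 1
3 = 3*1 + 0
The gcd is 1. Working backward:
1 = 4 − 3
1 = −31 + 8·4
1 = 8·128 − 33·31
1 = −33·287 + 74·128
So 128·74 ≡ 1 (mod 287).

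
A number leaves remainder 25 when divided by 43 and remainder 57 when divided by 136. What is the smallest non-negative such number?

2777

Write x = 25 + 43·k. Then 43·k ≡ 57 − 25 ≡ 32 (mod 136).
Need 43⁻¹ mod 136. Extended Euclid on (136, 43):
136 = 3·43 + 7
43 = 6·7 + 1
7 = 7·1 + 0
Back-substitute:
1 = 43 − 6·7
1 = −6·136 + 19·43
43⁻¹ ≡ 19 (mod 136), so k ≡ 19·32 ≡ 64 (mod 136).
x = 25 + 43·64 = 2777.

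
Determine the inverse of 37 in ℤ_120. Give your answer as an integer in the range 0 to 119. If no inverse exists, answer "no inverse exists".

13

Apply the Euclidean algorithm to 120 and 37:
120 = 3*37 + 9
37 = 4*9 + 1
9 = 9*1 + 0
gcd = 1, so the inverse exists. Back-substitute:
1 = 37 − 4·9
1 = −4·120 + 13·37
So 37·13 ≡ 1 (mod 120).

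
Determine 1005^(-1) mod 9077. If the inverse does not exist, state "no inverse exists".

1418

Extended Euclidean algorithm:
9077 = 9×1005 + 32
1005 = 31×32 + 13
32 = 2×13 + 6
13 = 2×6 + 1
6 = 6×1 + 0
gcd = 1, so the inverse exists. Back-substitute:
1 = 13 − 2·6
1 = −2·32 + 5·13
1 = 5·1005 − 157·32
1 = −157·9077 + 1418·1005
So 1005·1418 ≡ 1 (mod 9077).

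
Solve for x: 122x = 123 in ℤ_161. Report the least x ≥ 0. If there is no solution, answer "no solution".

First find gcd(122, 161):
161 = 1·122 + 39
122 = 3·39 + 5
39 = 7·5 + 4
5 = 1·4 + 1
4 = 4·1 + 0
gcd = 1, so a unique solution mod 161 exists.
Back-substitute for the Bézout coefficients:
1 = 5 − 4
1 = −39 + 8·5
1 = 8·122 − 25·39
1 = −25·161 + 33·122
So 122·(33) ≡ 1 (mod 161), giving 122⁻¹ ≡ 33.
x ≡ 122⁻¹·123 ≡ 33·123 ≡ 34 (mod 161).

34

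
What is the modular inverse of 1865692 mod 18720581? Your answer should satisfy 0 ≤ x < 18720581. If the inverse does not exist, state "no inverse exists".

14466906

Run Euclid on (18720581, 1865692):
18720581 = 10*1865692 + 63661
1865692 = 29*63661 + 19523
63661 = 3*19523 + 5092
19523 = 3*5092 + 4247
5092 = 1*4247 + 845
4247 = 5*845 + 22
845 = 38*22 + 9
22 = 2*9 + 4
9 = 2*4 + 1
4 = 4*1 + 0
The gcd is 1. Working backward:
1 = 9 − 2·4
1 = −2·22 + 5·9
1 = 5·845 − 192·22
1 = −192·4247 + 965·845
1 = 965·5092 − 1157·4247
1 = −1157·19523 + 4436·5092
1 = 4436·63661 − 14465·19523
1 = −14465·1865692 + 423921·63661
1 = 423921·18720581 − 4253675·1865692
Hence 1865692⁻¹ ≡ -4253675 ≡ 14466906 (mod 18720581).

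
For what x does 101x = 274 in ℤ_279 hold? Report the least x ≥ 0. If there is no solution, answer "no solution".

First find gcd(101, 279):
279 = 2×101 + 77
101 = 1×77 + 24
77 = 3×24 + 5
24 = 4×5 + 4
5 = 1×4 + 1
4 = 4×1 + 0
gcd = 1, so a unique solution mod 279 exists.
Back-substitute for the Bézout coefficients:
1 = 5 − 4
1 = −24 + 5·5
1 = 5·77 − 16·24
1 = −16·101 + 21·77
1 = 21·279 − 58·101
So 101·(-58) ≡ 1 (mod 279), giving 101⁻¹ ≡ 221.
x ≡ 101⁻¹·274 ≡ 221·274 ≡ 11 (mod 279).

11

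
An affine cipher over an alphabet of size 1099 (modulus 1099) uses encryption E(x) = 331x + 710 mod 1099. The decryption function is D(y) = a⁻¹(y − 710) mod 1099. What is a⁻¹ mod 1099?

gcd(1099, 331) by repeated division:
1099 = 3×331 + 106
331 = 3×106 + 13
106 = 8×13 + 2
13 = 6×2 + 1
2 = 2×1 + 0
gcd = 1, so the inverse exists. Back-substitute:
1 = 13 − 6·2
1 = −6·106 + 49·13
1 = 49·331 − 153·106
1 = −153·1099 + 508·331
So 331·508 ≡ 1 (mod 1099).

508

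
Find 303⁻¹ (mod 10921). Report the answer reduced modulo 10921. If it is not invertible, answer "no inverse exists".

Apply the Euclidean algorithm to 10921 and 303:
10921 = 36*303 + 13
303 = 23*13 + 4
13 = 3*4 + 1
4 = 4*1 + 0
The gcd is 1. Working backward:
1 = 13 − 3·4
1 = −3·303 + 70·13
1 = 70·10921 − 2523·303
So 303·(-2523) ≡ 1 (mod 10921), and -2523 ≡ 8398 (mod 10921).

8398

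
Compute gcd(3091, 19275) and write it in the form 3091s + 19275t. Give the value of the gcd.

Euclidean algorithm:
19275 = 6*3091 + 729
3091 = 4*729 + 175
729 = 4*175 + 29
175 = 6*29 + 1
29 = 29*1 + 0
gcd(3091, 19275) = 1.
Express as a combination:
1 = 175 − 6·29
1 = −6·729 + 25·175
1 = 25·3091 − 106·729
1 = −106·19275 + 661·3091
So 1 = (-106)·19275 + (661)·3091.

1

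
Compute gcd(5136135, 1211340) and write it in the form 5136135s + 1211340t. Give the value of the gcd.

15

Repeated division:
5136135 = 4·1211340 + 290775
1211340 = 4·290775 + 48240
290775 = 6·48240 + 1335
48240 = 36·1335 + 180
1335 = 7·180 + 75
180 = 2·75 + 30
75 = 2·30 + 15
30 = 2·15 + 0
gcd(5136135, 1211340) = 15.
Working backward:
15 = 75 − 2·30
15 = −2·180 + 5·75
15 = 5·1335 − 37·180
15 = −37·48240 + 1337·1335
15 = 1337·290775 − 8059·48240
15 = −8059·1211340 + 33573·290775
15 = 33573·5136135 − 142351·1211340
So 15 = (33573)·5136135 + (-142351)·1211340.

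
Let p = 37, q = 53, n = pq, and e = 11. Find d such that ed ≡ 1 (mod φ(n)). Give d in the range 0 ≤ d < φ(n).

851

φ(n) = (p−1)(q−1) = 36·52 = 1872.
Need d with 11·d ≡ 1 (mod 1872). Apply the extended Euclidean algorithm:
1872 = 170·11 + 2
11 = 5·2 + 1
2 = 2·1 + 0
Back-substitute:
1 = 11 − 5·2
1 = −5·1872 + 851·11
So 11·851 ≡ 1 (mod 1872), hence d = 851.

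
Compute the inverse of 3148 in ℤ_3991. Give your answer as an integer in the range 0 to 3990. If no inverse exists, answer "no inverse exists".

Apply the Euclidean algorithm to 3991 and 3148:
3991 = 1*3148 + 843
3148 = 3*843 + 619
843 = 1*619 + 224
619 = 2*224 + 171
224 = 1*171 + 53
171 = 3*53 + 12
53 = 4*12 + 5
12 = 2*5 + 2
5 = 2*2 + 1
2 = 2*1 + 0
The gcd is 1. Working backward:
1 = 5 − 2·2
1 = −2·12 + 5·5
1 = 5·53 − 22·12
1 = −22·171 + 71·53
1 = 71·224 − 93·171
1 = −93·619 + 257·224
1 = 257·843 − 350·619
1 = −350·3148 + 1307·843
1 = 1307·3991 − 1657·3148
So 3148·(-1657) ≡ 1 (mod 3991), and -1657 ≡ 2334 (mod 3991).

2334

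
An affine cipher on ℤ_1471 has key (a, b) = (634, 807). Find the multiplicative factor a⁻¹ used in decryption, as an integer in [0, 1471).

471

Run Euclid on (1471, 634):
1471 = 2×634 + 203
634 = 3×203 + 25
203 = 8×25 + 3
25 = 8×3 + 1
3 = 3×1 + 0
gcd = 1, so the inverse exists. Back-substitute:
1 = 25 − 8·3
1 = −8·203 + 65·25
1 = 65·634 − 203·203
1 = −203·1471 + 471·634
So 634·471 ≡ 1 (mod 1471).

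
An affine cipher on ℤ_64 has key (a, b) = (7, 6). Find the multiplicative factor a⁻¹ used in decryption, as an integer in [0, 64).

Run Euclid on (64, 7):
64 = 9×7 + 1
7 = 7×1 + 0
gcd = 1, so the inverse exists. Back-substitute:
1 = 64 − 9·7
Thus 7·(-9) ≡ 1 (mod 64); reducing, -9 mod 64 = 55.

55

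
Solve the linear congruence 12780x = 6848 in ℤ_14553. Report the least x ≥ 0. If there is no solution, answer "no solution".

gcd(12780, 14553):
14553 = 1×12780 + 1773
12780 = 7×1773 + 369
1773 = 4×369 + 297
369 = 1×297 + 72
297 = 4×72 + 9
72 = 8×9 + 0
gcd = 9, but 9 ∤ 6848, so the congruence has no solution.

no solution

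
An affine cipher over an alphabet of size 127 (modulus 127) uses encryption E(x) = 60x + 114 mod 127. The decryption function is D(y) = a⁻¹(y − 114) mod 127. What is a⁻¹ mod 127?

36

Run Euclid on (127, 60):
127 = 2*60 + 7
60 = 8*7 + 4
7 = 1*4 + 3
4 = 1*3 + 1
3 = 3*1 + 0
The gcd is 1. Working backward:
1 = 4 − 3
1 = −7 + 2·4
1 = 2·60 − 17·7
1 = −17·127 + 36·60
So 60·36 ≡ 1 (mod 127).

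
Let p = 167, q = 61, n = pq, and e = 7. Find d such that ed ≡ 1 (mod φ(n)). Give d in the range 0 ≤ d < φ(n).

1423

φ(n) = (p−1)(q−1) = 166·60 = 9960.
Need d with 7·d ≡ 1 (mod 9960). Apply the extended Euclidean algorithm:
9960 = 1422×7 + 6
7 = 1×6 + 1
6 = 6×1 + 0
Back-substitute:
1 = 7 − 6
1 = −9960 + 1423·7
So 7·1423 ≡ 1 (mod 9960), hence d = 1423.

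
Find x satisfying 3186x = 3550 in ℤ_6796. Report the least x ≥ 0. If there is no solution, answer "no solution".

First find gcd(3186, 6796):
6796 = 2*3186 + 424
3186 = 7*424 + 218
424 = 1*218 + 206
218 = 1*206 + 12
206 = 17*12 + 2
12 = 6*2 + 0
gcd = 2 and 2 | 3550, so solutions exist. Divide through by 2: 1593x ≡ 1775 (mod 3398).
Now find 1593⁻¹ mod 3398:
3398 = 2*1593 + 212
1593 = 7*212 + 109
212 = 1*109 + 103
109 = 1*103 + 6
103 = 17*6 + 1
6 = 6*1 + 0
Back-substitute:
1 = 103 − 17·6
1 = −17·109 + 18·103
1 = 18·212 − 35·109
1 = −35·1593 + 263·212
1 = 263·3398 − 561·1593
So 1593·(-561) ≡ 1 (mod 3398), i.e. 1593⁻¹ ≡ 2837.
Then x ≡ 2837·1775 ≡ 3237 (mod 3398); the smallest non-negative solution is x = 3237.

3237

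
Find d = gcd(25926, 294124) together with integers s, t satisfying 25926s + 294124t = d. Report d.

Repeated division:
294124 = 11×25926 + 8938
25926 = 2×8938 + 8050
8938 = 1×8050 + 888
8050 = 9×888 + 58
888 = 15×58 + 18
58 = 3×18 + 4
18 = 4×4 + 2
4 = 2×2 + 0
gcd(25926, 294124) = 2.
Working backward:
2 = 18 − 4·4
2 = −4·58 + 13·18
2 = 13·888 − 199·58
2 = −199·8050 + 1804·888
2 = 1804·8938 − 2003·8050
2 = −2003·25926 + 5810·8938
2 = 5810·294124 − 65913·25926
So 2 = (5810)·294124 + (-65913)·25926.

2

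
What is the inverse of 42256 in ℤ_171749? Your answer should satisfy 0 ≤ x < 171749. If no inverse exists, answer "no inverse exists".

13929

Extended Euclidean algorithm:
171749 = 4*42256 + 2725
42256 = 15*2725 + 1381
2725 = 1*1381 + 1344
1381 = 1*1344 + 37
1344 = 36*37 + 12
37 = 3*12 + 1
12 = 12*1 + 0
gcd = 1, so the inverse exists. Back-substitute:
1 = 37 − 3·12
1 = −3·1344 + 109·37
1 = 109·1381 − 112·1344
1 = −112·2725 + 221·1381
1 = 221·42256 − 3427·2725
1 = −3427·171749 + 13929·42256
So 42256·13929 ≡ 1 (mod 171749).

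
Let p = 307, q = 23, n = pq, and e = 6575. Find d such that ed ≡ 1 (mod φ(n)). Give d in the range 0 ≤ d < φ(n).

φ(n) = (p−1)(q−1) = 306·22 = 6732.
Need d with 6575·d ≡ 1 (mod 6732). Apply the extended Euclidean algorithm:
6732 = 1·6575 + 157
6575 = 41·157 + 138
157 = 1·138 + 19
138 = 7·19 + 5
19 = 3·5 + 4
5 = 1·4 + 1
4 = 4·1 + 0
Back-substitute:
1 = 5 − 4
1 = −19 + 4·5
1 = 4·138 − 29·19
1 = −29·157 + 33·138
1 = 33·6575 − 1382·157
1 = −1382·6732 + 1415·6575
So 6575·1415 ≡ 1 (mod 6732), hence d = 1415.

1415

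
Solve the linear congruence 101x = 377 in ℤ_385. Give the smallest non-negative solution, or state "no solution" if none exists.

282

First find gcd(101, 385):
385 = 3*101 + 82
101 = 1*82 + 19
82 = 4*19 + 6
19 = 3*6 + 1
6 = 6*1 + 0
gcd = 1, so a unique solution mod 385 exists.
Back-substitute for the Bézout coefficients:
1 = 19 − 3·6
1 = −3·82 + 13·19
1 = 13·101 − 16·82
1 = −16·385 + 61·101
So 101·(61) ≡ 1 (mod 385), giving 101⁻¹ ≡ 61.
x ≡ 101⁻¹·377 ≡ 61·377 ≡ 282 (mod 385).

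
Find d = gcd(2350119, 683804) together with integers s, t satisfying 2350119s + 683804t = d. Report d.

Euclidean algorithm:
2350119 = 3×683804 + 298707
683804 = 2×298707 + 86390
298707 = 3×86390 + 39537
86390 = 2×39537 + 7316
39537 = 5×7316 + 2957
7316 = 2×2957 + 1402
2957 = 2×1402 + 153
1402 = 9×153 + 25
153 = 6×25 + 3
25 = 8×3 + 1
3 = 3×1 + 0
gcd(2350119, 683804) = 1.
Working backward:
1 = 25 − 8·3
1 = −8·153 + 49·25
1 = 49·1402 − 449·153
1 = −449·2957 + 947·1402
1 = 947·7316 − 2343·2957
1 = −2343·39537 + 12662·7316
1 = 12662·86390 − 27667·39537
1 = −27667·298707 + 95663·86390
1 = 95663·683804 − 218993·298707
1 = −218993·2350119 + 752642·683804
So 1 = (-218993)·2350119 + (752642)·683804.

1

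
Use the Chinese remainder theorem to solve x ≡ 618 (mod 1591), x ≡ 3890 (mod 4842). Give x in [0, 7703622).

6361436

Write x = 618 + 1591·k. Then 1591·k ≡ 3890 − 618 ≡ 3272 (mod 4842).
Need 1591⁻¹ mod 4842. Extended Euclid on (4842, 1591):
4842 = 3×1591 + 69
1591 = 23×69 + 4
69 = 17×4 + 1
4 = 4×1 + 0
Back-substitute:
1 = 69 − 17·4
1 = −17·1591 + 392·69
1 = 392·4842 − 1193·1591
1591⁻¹ ≡ 3649 (mod 4842), so k ≡ 3649·3272 ≡ 3998 (mod 4842).
x = 618 + 1591·3998 = 6361436.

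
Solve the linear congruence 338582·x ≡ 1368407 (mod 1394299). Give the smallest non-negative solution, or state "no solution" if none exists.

1254631

First find gcd(338582, 1394299):
1394299 = 4×338582 + 39971
338582 = 8×39971 + 18814
39971 = 2×18814 + 2343
18814 = 8×2343 + 70
2343 = 33×70 + 33
70 = 2×33 + 4
33 = 8×4 + 1
4 = 4×1 + 0
gcd = 1, so a unique solution mod 1394299 exists.
Back-substitute for the Bézout coefficients:
1 = 33 − 8·4
1 = −8·70 + 17·33
1 = 17·2343 − 569·70
1 = −569·18814 + 4569·2343
1 = 4569·39971 − 9707·18814
1 = −9707·338582 + 82225·39971
1 = 82225·1394299 − 338607·338582
So 338582·(-338607) ≡ 1 (mod 1394299), giving 338582⁻¹ ≡ 1055692.
x ≡ 338582⁻¹·1368407 ≡ 1055692·1368407 ≡ 1254631 (mod 1394299).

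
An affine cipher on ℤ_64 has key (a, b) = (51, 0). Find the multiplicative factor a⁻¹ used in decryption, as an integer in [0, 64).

59

gcd(64, 51) by repeated division:
64 = 1×51 + 13
51 = 3×13 + 12
13 = 1×12 + 1
12 = 12×1 + 0
gcd = 1, so the inverse exists. Back-substitute:
1 = 13 − 12
1 = −51 + 4·13
1 = 4·64 − 5·51
So 51·(-5) ≡ 1 (mod 64), and -5 ≡ 59 (mod 64).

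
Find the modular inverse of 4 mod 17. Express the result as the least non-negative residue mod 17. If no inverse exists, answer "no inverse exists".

gcd(17, 4) by repeated division:
17 = 4×4 + 1
4 = 4×1 + 0
Since gcd(4, 17) = 1, back-substitute to write 1 as a combination:
1 = 17 − 4·4
Hence 4⁻¹ ≡ -4 ≡ 13 (mod 17).

13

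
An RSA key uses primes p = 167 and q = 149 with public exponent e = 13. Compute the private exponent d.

φ(n) = (p−1)(q−1) = 166·148 = 24568.
Need d with 13·d ≡ 1 (mod 24568). Apply the extended Euclidean algorithm:
24568 = 1889×13 + 11
13 = 1×11 + 2
11 = 5×2 + 1
2 = 2×1 + 0
Back-substitute:
1 = 11 − 5·2
1 = −5·13 + 6·11
1 = 6·24568 − 11339·13
So 13·(-11339) ≡ 1 (mod 24568), hence d ≡ -11339 ≡ 13229 (mod 24568).

13229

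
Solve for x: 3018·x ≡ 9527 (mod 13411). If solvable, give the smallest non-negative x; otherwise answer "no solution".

9206

First find gcd(3018, 13411):
13411 = 4×3018 + 1339
3018 = 2×1339 + 340
1339 = 3×340 + 319
340 = 1×319 + 21
319 = 15×21 + 4
21 = 5×4 + 1
4 = 4×1 + 0
gcd = 1, so a unique solution mod 13411 exists.
Back-substitute for the Bézout coefficients:
1 = 21 − 5·4
1 = −5·319 + 76·21
1 = 76·340 − 81·319
1 = −81·1339 + 319·340
1 = 319·3018 − 719·1339
1 = −719·13411 + 3195·3018
So 3018·(3195) ≡ 1 (mod 13411), giving 3018⁻¹ ≡ 3195.
x ≡ 3018⁻¹·9527 ≡ 3195·9527 ≡ 9206 (mod 13411).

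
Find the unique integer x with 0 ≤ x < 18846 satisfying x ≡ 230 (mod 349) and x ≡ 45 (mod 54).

Write x = 230 + 349·k. Then 349·k ≡ 45 − 230 ≡ 31 (mod 54).
Need 349⁻¹ mod 54. Extended Euclid on (54, 25):
54 = 2×25 + 4
25 = 6×4 + 1
4 = 4×1 + 0
Back-substitute:
1 = 25 − 6·4
1 = −6·54 + 13·25
349⁻¹ ≡ 13 (mod 54), so k ≡ 13·31 ≡ 25 (mod 54).
x = 230 + 349·25 = 8955.

8955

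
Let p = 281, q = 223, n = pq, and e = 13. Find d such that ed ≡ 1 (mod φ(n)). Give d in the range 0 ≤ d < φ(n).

52597

φ(n) = (p−1)(q−1) = 280·222 = 62160.
Need d with 13·d ≡ 1 (mod 62160). Apply the extended Euclidean algorithm:
62160 = 4781×13 + 7
13 = 1×7 + 6
7 = 1×6 + 1
6 = 6×1 + 0
Back-substitute:
1 = 7 − 6
1 = −13 + 2·7
1 = 2·62160 − 9563·13
So 13·(-9563) ≡ 1 (mod 62160), hence d ≡ -9563 ≡ 52597 (mod 62160).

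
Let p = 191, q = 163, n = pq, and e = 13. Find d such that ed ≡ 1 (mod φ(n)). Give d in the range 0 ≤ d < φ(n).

23677

φ(n) = (p−1)(q−1) = 190·162 = 30780.
Need d with 13·d ≡ 1 (mod 30780). Apply the extended Euclidean algorithm:
30780 = 2367*13 + 9
13 = 1*9 + 4
9 = 2*4 + 1
4 = 4*1 + 0
Back-substitute:
1 = 9 − 2·4
1 = −2·13 + 3·9
1 = 3·30780 − 7103·13
So 13·(-7103) ≡ 1 (mod 30780), hence d ≡ -7103 ≡ 23677 (mod 30780).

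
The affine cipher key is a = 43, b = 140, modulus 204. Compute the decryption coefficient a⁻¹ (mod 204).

19

Run Euclid on (204, 43):
204 = 4×43 + 32
43 = 1×32 + 11
32 = 2×11 + 10
11 = 1×10 + 1
10 = 10×1 + 0
Since gcd(43, 204) = 1, back-substitute to write 1 as a combination:
1 = 11 − 10
1 = −32 + 3·11
1 = 3·43 − 4·32
1 = −4·204 + 19·43
So 43·19 ≡ 1 (mod 204).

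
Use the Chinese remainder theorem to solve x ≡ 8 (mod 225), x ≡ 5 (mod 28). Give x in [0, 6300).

Write x = 8 + 225·k. Then 225·k ≡ 5 − 8 ≡ 25 (mod 28).
Need 225⁻¹ mod 28. Extended Euclid on (28, 1):
28 = 28*1 + 0
225⁻¹ ≡ 1 (mod 28), so k ≡ 1·25 ≡ 25 (mod 28).
x = 8 + 225·25 = 5633.

5633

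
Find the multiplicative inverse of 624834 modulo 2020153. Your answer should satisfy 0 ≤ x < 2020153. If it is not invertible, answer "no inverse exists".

905505

Apply the Euclidean algorithm to 2020153 and 624834:
2020153 = 3×624834 + 145651
624834 = 4×145651 + 42230
145651 = 3×42230 + 18961
42230 = 2×18961 + 4308
18961 = 4×4308 + 1729
4308 = 2×1729 + 850
1729 = 2×850 + 29
850 = 29×29 + 9
29 = 3×9 + 2
9 = 4×2 + 1
2 = 2×1 + 0
Since gcd(624834, 2020153) = 1, back-substitute to write 1 as a combination:
1 = 9 − 4·2
1 = −4·29 + 13·9
1 = 13·850 − 381·29
1 = −381·1729 + 775·850
1 = 775·4308 − 1931·1729
1 = −1931·18961 + 8499·4308
1 = 8499·42230 − 18929·18961
1 = −18929·145651 + 65286·42230
1 = 65286·624834 − 280073·145651
1 = −280073·2020153 + 905505·624834
So 624834·905505 ≡ 1 (mod 2020153).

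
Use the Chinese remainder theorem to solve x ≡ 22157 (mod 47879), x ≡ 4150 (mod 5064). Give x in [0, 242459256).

91135894

Write x = 22157 + 47879·k. Then 47879·k ≡ 4150 − 22157 ≡ 2249 (mod 5064).
Need 47879⁻¹ mod 5064. Extended Euclid on (5064, 2303):
5064 = 2×2303 + 458
2303 = 5×458 + 13
458 = 35×13 + 3
13 = 4×3 + 1
3 = 3×1 + 0
Back-substitute:
1 = 13 − 4·3
1 = −4·458 + 141·13
1 = 141·2303 − 709·458
1 = −709·5064 + 1559·2303
47879⁻¹ ≡ 1559 (mod 5064), so k ≡ 1559·2249 ≡ 1903 (mod 5064).
x = 22157 + 47879·1903 = 91135894.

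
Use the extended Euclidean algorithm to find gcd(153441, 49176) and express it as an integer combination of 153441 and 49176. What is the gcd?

9

Euclidean algorithm:
153441 = 3·49176 + 5913
49176 = 8·5913 + 1872
5913 = 3·1872 + 297
1872 = 6·297 + 90
297 = 3·90 + 27
90 = 3·27 + 9
27 = 3·9 + 0
gcd(153441, 49176) = 9.
Back-substituting:
9 = 90 − 3·27
9 = −3·297 + 10·90
9 = 10·1872 − 63·297
9 = −63·5913 + 199·1872
9 = 199·49176 − 1655·5913
9 = −1655·153441 + 5164·49176
So 9 = (-1655)·153441 + (5164)·49176.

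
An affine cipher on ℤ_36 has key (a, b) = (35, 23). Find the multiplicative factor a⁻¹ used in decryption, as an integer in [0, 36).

35

Run Euclid on (36, 35):
36 = 1×35 + 1
35 = 35×1 + 0
The gcd is 1. Working backward:
1 = 36 − 35
Hence 35⁻¹ ≡ -1 ≡ 35 (mod 36).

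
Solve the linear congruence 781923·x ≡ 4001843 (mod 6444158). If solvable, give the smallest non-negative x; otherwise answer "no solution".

First find gcd(781923, 6444158):
6444158 = 8*781923 + 188774
781923 = 4*188774 + 26827
188774 = 7*26827 + 985
26827 = 27*985 + 232
985 = 4*232 + 57
232 = 4*57 + 4
57 = 14*4 + 1
4 = 4*1 + 0
gcd = 1, so a unique solution mod 6444158 exists.
Back-substitute for the Bézout coefficients:
1 = 57 − 14·4
1 = −14·232 + 57·57
1 = 57·985 − 242·232
1 = −242·26827 + 6591·985
1 = 6591·188774 − 46379·26827
1 = −46379·781923 + 192107·188774
1 = 192107·6444158 − 1583235·781923
So 781923·(-1583235) ≡ 1 (mod 6444158), giving 781923⁻¹ ≡ 4860923.
x ≡ 781923⁻¹·4001843 ≡ 4860923·4001843 ≡ 6022705 (mod 6444158).

6022705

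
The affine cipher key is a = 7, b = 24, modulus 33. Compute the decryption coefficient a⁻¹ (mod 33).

19

Extended Euclidean algorithm:
33 = 4*7 + 5
7 = 1*5 + 2
5 = 2*2 + 1
2 = 2*1 + 0
gcd = 1, so the inverse exists. Back-substitute:
1 = 5 − 2·2
1 = −2·7 + 3·5
1 = 3·33 − 14·7
Thus 7·(-14) ≡ 1 (mod 33); reducing, -14 mod 33 = 19.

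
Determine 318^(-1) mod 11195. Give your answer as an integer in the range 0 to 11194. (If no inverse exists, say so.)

6372

Run Euclid on (11195, 318):
11195 = 35×318 + 65
318 = 4×65 + 58
65 = 1×58 + 7
58 = 8×7 + 2
7 = 3×2 + 1
2 = 2×1 + 0
Since gcd(318, 11195) = 1, back-substitute to write 1 as a combination:
1 = 7 − 3·2
1 = −3·58 + 25·7
1 = 25·65 − 28·58
1 = −28·318 + 137·65
1 = 137·11195 − 4823·318
Hence 318⁻¹ ≡ -4823 ≡ 6372 (mod 11195).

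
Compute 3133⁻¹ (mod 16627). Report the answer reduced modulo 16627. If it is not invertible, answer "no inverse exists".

Compute gcd(3133, 16627):
16627 = 5·3133 + 962
3133 = 3·962 + 247
962 = 3·247 + 221
247 = 1·221 + 26
221 = 8·26 + 13
26 = 2·13 + 0
Since gcd = 13 > 1, 3133 is not a unit mod 16627.

no inverse exists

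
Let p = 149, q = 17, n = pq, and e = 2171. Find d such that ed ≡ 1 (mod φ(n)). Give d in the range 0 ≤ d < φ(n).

1779

φ(n) = (p−1)(q−1) = 148·16 = 2368.
Need d with 2171·d ≡ 1 (mod 2368). Apply the extended Euclidean algorithm:
2368 = 1·2171 + 197
2171 = 11·197 + 4
197 = 49·4 + 1
4 = 4·1 + 0
Back-substitute:
1 = 197 − 49·4
1 = −49·2171 + 540·197
1 = 540·2368 − 589·2171
So 2171·(-589) ≡ 1 (mod 2368), hence d ≡ -589 ≡ 1779 (mod 2368).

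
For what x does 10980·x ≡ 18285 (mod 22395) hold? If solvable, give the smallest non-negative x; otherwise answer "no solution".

1203

First find gcd(10980, 22395):
22395 = 2*10980 + 435
10980 = 25*435 + 105
435 = 4*105 + 15
105 = 7*15 + 0
gcd = 15 and 15 | 18285, so solutions exist. Divide through by 15: 732x ≡ 1219 (mod 1493).
Now find 732⁻¹ mod 1493:
1493 = 2×732 + 29
732 = 25×29 + 7
29 = 4×7 + 1
7 = 7×1 + 0
Back-substitute:
1 = 29 − 4·7
1 = −4·732 + 101·29
1 = 101·1493 − 206·732
So 732·(-206) ≡ 1 (mod 1493), i.e. 732⁻¹ ≡ 1287.
Then x ≡ 1287·1219 ≡ 1203 (mod 1493); the smallest non-negative solution is x = 1203.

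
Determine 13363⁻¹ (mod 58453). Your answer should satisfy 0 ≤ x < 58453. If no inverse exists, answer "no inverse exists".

2887

gcd(58453, 13363) by repeated division:
58453 = 4·13363 + 5001
13363 = 2·5001 + 3361
5001 = 1·3361 + 1640
3361 = 2·1640 + 81
1640 = 20·81 + 20
81 = 4·20 + 1
20 = 20·1 + 0
gcd = 1, so the inverse exists. Back-substitute:
1 = 81 − 4·20
1 = −4·1640 + 81·81
1 = 81·3361 − 166·1640
1 = −166·5001 + 247·3361
1 = 247·13363 − 660·5001
1 = −660·58453 + 2887·13363
So 13363·2887 ≡ 1 (mod 58453).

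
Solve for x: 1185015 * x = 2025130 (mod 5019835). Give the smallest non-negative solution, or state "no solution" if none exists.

First find gcd(1185015, 5019835):
5019835 = 4×1185015 + 279775
1185015 = 4×279775 + 65915
279775 = 4×65915 + 16115
65915 = 4×16115 + 1455
16115 = 11×1455 + 110
1455 = 13×110 + 25
110 = 4×25 + 10
25 = 2×10 + 5
10 = 2×5 + 0
gcd = 5 and 5 | 2025130, so solutions exist. Divide through by 5: 237003x ≡ 405026 (mod 1003967).
Now find 237003⁻¹ mod 1003967:
1003967 = 4·237003 + 55955
237003 = 4·55955 + 13183
55955 = 4·13183 + 3223
13183 = 4·3223 + 291
3223 = 11·291 + 22
291 = 13·22 + 5
22 = 4·5 + 2
5 = 2·2 + 1
2 = 2·1 + 0
Back-substitute:
1 = 5 − 2·2
1 = −2·22 + 9·5
1 = 9·291 − 119·22
1 = −119·3223 + 1318·291
1 = 1318·13183 − 5391·3223
1 = −5391·55955 + 22882·13183
1 = 22882·237003 − 96919·55955
1 = −96919·1003967 + 410558·237003
So 237003⁻¹ ≡ 410558 (mod 1003967).
Then x ≡ 410558·405026 ≡ 614265 (mod 1003967); the smallest non-negative solution is x = 614265.

614265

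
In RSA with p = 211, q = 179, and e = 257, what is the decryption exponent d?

31853

φ(n) = (p−1)(q−1) = 210·178 = 37380.
Need d with 257·d ≡ 1 (mod 37380). Apply the extended Euclidean algorithm:
37380 = 145×257 + 115
257 = 2×115 + 27
115 = 4×27 + 7
27 = 3×7 + 6
7 = 1×6 + 1
6 = 6×1 + 0
Back-substitute:
1 = 7 − 6
1 = −27 + 4·7
1 = 4·115 − 17·27
1 = −17·257 + 38·115
1 = 38·37380 − 5527·257
So 257·(-5527) ≡ 1 (mod 37380), hence d ≡ -5527 ≡ 31853 (mod 37380).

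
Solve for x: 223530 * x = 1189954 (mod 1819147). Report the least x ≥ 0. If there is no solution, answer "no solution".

363851

First find gcd(223530, 1819147):
1819147 = 8*223530 + 30907
223530 = 7*30907 + 7181
30907 = 4*7181 + 2183
7181 = 3*2183 + 632
2183 = 3*632 + 287
632 = 2*287 + 58
287 = 4*58 + 55
58 = 1*55 + 3
55 = 18*3 + 1
3 = 3*1 + 0
gcd = 1, so a unique solution mod 1819147 exists.
Back-substitute for the Bézout coefficients:
1 = 55 − 18·3
1 = −18·58 + 19·55
1 = 19·287 − 94·58
1 = −94·632 + 207·287
1 = 207·2183 − 715·632
1 = −715·7181 + 2352·2183
1 = 2352·30907 − 10123·7181
1 = −10123·223530 + 73213·30907
1 = 73213·1819147 − 595827·223530
So 223530·(-595827) ≡ 1 (mod 1819147), giving 223530⁻¹ ≡ 1223320.
x ≡ 223530⁻¹·1189954 ≡ 1223320·1189954 ≡ 363851 (mod 1819147).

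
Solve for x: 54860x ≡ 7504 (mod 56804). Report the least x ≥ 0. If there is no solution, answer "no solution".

First find gcd(54860, 56804):
56804 = 1×54860 + 1944
54860 = 28×1944 + 428
1944 = 4×428 + 232
428 = 1×232 + 196
232 = 1×196 + 36
196 = 5×36 + 16
36 = 2×16 + 4
16 = 4×4 + 0
gcd = 4 and 4 | 7504, so solutions exist. Divide through by 4: 13715x ≡ 1876 (mod 14201).
Now find 13715⁻¹ mod 14201:
14201 = 1×13715 + 486
13715 = 28×486 + 107
486 = 4×107 + 58
107 = 1×58 + 49
58 = 1×49 + 9
49 = 5×9 + 4
9 = 2×4 + 1
4 = 4×1 + 0
Back-substitute:
1 = 9 − 2·4
1 = −2·49 + 11·9
1 = 11·58 − 13·49
1 = −13·107 + 24·58
1 = 24·486 − 109·107
1 = −109·13715 + 3076·486
1 = 3076·14201 − 3185·13715
So 13715·(-3185) ≡ 1 (mod 14201), i.e. 13715⁻¹ ≡ 11016.
Then x ≡ 11016·1876 ≡ 3561 (mod 14201); the smallest non-negative solution is x = 3561.

3561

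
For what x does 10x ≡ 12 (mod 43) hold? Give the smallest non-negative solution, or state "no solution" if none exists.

First find gcd(10, 43):
43 = 4×10 + 3
10 = 3×3 + 1
3 = 3×1 + 0
gcd = 1, so a unique solution mod 43 exists.
Back-substitute for the Bézout coefficients:
1 = 10 − 3·3
1 = −3·43 + 13·10
So 10·(13) ≡ 1 (mod 43), giving 10⁻¹ ≡ 13.
x ≡ 10⁻¹·12 ≡ 13·12 ≡ 27 (mod 43).

27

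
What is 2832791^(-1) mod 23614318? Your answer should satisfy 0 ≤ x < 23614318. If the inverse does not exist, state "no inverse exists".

Euclidean algorithm on 23614318, 2832791:
23614318 = 8·2832791 + 951990
2832791 = 2·951990 + 928811
951990 = 1·928811 + 23179
928811 = 40·23179 + 1651
23179 = 14·1651 + 65
1651 = 25·65 + 26
65 = 2·26 + 13
26 = 2·13 + 0
Since gcd = 13 > 1, 2832791 is not a unit mod 23614318.

no inverse exists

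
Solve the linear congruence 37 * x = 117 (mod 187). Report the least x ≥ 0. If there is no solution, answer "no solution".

First find gcd(37, 187):
187 = 5*37 + 2
37 = 18*2 + 1
2 = 2*1 + 0
gcd = 1, so a unique solution mod 187 exists.
Back-substitute for the Bézout coefficients:
1 = 37 − 18·2
1 = −18·187 + 91·37
So 37·(91) ≡ 1 (mod 187), giving 37⁻¹ ≡ 91.
x ≡ 37⁻¹·117 ≡ 91·117 ≡ 175 (mod 187).

175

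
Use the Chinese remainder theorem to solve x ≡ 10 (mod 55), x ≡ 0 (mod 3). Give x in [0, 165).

120

Write x = 10 + 55·k. Then 55·k ≡ 0 − 10 ≡ 2 (mod 3).
Need 55⁻¹ mod 3. Extended Euclid on (3, 1):
3 = 3·1 + 0
55⁻¹ ≡ 1 (mod 3), so k ≡ 1·2 ≡ 2 (mod 3).
x = 10 + 55·2 = 120.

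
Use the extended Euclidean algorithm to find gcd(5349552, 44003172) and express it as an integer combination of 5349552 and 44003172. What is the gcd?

12

Repeated division:
44003172 = 8*5349552 + 1206756
5349552 = 4*1206756 + 522528
1206756 = 2*522528 + 161700
522528 = 3*161700 + 37428
161700 = 4*37428 + 11988
37428 = 3*11988 + 1464
11988 = 8*1464 + 276
1464 = 5*276 + 84
276 = 3*84 + 24
84 = 3*24 + 12
24 = 2*12 + 0
gcd(5349552, 44003172) = 12.
Working backward:
12 = 84 − 3·24
12 = −3·276 + 10·84
12 = 10·1464 − 53·276
12 = −53·11988 + 434·1464
12 = 434·37428 − 1355·11988
12 = −1355·161700 + 5854·37428
12 = 5854·522528 − 18917·161700
12 = −18917·1206756 + 43688·522528
12 = 43688·5349552 − 193669·1206756
12 = −193669·44003172 + 1593040·5349552
So 12 = (-193669)·44003172 + (1593040)·5349552.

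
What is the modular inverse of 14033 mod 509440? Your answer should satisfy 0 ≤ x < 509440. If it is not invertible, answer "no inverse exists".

473137

Run Euclid on (509440, 14033):
509440 = 36×14033 + 4252
14033 = 3×4252 + 1277
4252 = 3×1277 + 421
1277 = 3×421 + 14
421 = 30×14 + 1
14 = 14×1 + 0
The gcd is 1. Working backward:
1 = 421 − 30·14
1 = −30·1277 + 91·421
1 = 91·4252 − 303·1277
1 = −303·14033 + 1000·4252
1 = 1000·509440 − 36303·14033
So 14033·(-36303) ≡ 1 (mod 509440), and -36303 ≡ 473137 (mod 509440).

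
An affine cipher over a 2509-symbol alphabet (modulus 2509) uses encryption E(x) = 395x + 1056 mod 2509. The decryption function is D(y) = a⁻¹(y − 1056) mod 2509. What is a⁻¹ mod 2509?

Extended Euclidean algorithm:
2509 = 6×395 + 139
395 = 2×139 + 117
139 = 1×117 + 22
117 = 5×22 + 7
22 = 3×7 + 1
7 = 7×1 + 0
gcd = 1, so the inverse exists. Back-substitute:
1 = 22 − 3·7
1 = −3·117 + 16·22
1 = 16·139 − 19·117
1 = −19·395 + 54·139
1 = 54·2509 − 343·395
Thus 395·(-343) ≡ 1 (mod 2509); reducing, -343 mod 2509 = 2166.

2166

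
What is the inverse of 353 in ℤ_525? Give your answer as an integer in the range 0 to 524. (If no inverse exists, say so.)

467

Run Euclid on (525, 353):
525 = 1×353 + 172
353 = 2×172 + 9
172 = 19×9 + 1
9 = 9×1 + 0
gcd = 1, so the inverse exists. Back-substitute:
1 = 172 − 19·9
1 = −19·353 + 39·172
1 = 39·525 − 58·353
So 353·(-58) ≡ 1 (mod 525), and -58 ≡ 467 (mod 525).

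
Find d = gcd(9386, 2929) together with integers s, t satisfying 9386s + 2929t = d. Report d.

Repeated division:
9386 = 3*2929 + 599
2929 = 4*599 + 533
599 = 1*533 + 66
533 = 8*66 + 5
66 = 13*5 + 1
5 = 5*1 + 0
gcd(9386, 2929) = 1.
Express as a combination:
1 = 66 − 13·5
1 = −13·533 + 105·66
1 = 105·599 − 118·533
1 = −118·2929 + 577·599
1 = 577·9386 − 1849·2929
So 1 = (577)·9386 + (-1849)·2929.

1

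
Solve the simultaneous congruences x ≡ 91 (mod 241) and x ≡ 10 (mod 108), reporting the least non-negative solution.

Write x = 91 + 241·k. Then 241·k ≡ 10 − 91 ≡ 27 (mod 108).
Need 241⁻¹ mod 108. Extended Euclid on (108, 25):
108 = 4·25 + 8
25 = 3·8 + 1
8 = 8·1 + 0
Back-substitute:
1 = 25 − 3·8
1 = −3·108 + 13·25
241⁻¹ ≡ 13 (mod 108), so k ≡ 13·27 ≡ 27 (mod 108).
x = 91 + 241·27 = 6598.

6598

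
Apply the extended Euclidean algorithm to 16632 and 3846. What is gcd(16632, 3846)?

6

Repeated division:
16632 = 4·3846 + 1248
3846 = 3·1248 + 102
1248 = 12·102 + 24
102 = 4·24 + 6
24 = 4·6 + 0
gcd(16632, 3846) = 6.
Working backward:
6 = 102 − 4·24
6 = −4·1248 + 49·102
6 = 49·3846 − 151·1248
6 = −151·16632 + 653·3846
So 6 = (-151)·16632 + (653)·3846.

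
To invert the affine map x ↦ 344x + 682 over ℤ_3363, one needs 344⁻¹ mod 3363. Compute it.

Apply the Euclidean algorithm to 3363 and 344:
3363 = 9·344 + 267
344 = 1·267 + 77
267 = 3·77 + 36
77 = 2·36 + 5
36 = 7·5 + 1
5 = 5·1 + 0
gcd = 1, so the inverse exists. Back-substitute:
1 = 36 − 7·5
1 = −7·77 + 15·36
1 = 15·267 − 52·77
1 = −52·344 + 67·267
1 = 67·3363 − 655·344
Thus 344·(-655) ≡ 1 (mod 3363); reducing, -655 mod 3363 = 2708.

2708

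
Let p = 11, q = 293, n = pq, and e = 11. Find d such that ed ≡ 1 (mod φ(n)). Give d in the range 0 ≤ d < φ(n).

φ(n) = (p−1)(q−1) = 10·292 = 2920.
Need d with 11·d ≡ 1 (mod 2920). Apply the extended Euclidean algorithm:
2920 = 265·11 + 5
11 = 2·5 + 1
5 = 5·1 + 0
Back-substitute:
1 = 11 − 2·5
1 = −2·2920 + 531·11
So 11·531 ≡ 1 (mod 2920), hence d = 531.

531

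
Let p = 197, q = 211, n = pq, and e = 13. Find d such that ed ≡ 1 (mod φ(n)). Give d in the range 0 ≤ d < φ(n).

18997

φ(n) = (p−1)(q−1) = 196·210 = 41160.
Need d with 13·d ≡ 1 (mod 41160). Apply the extended Euclidean algorithm:
41160 = 3166*13 + 2
13 = 6*2 + 1
2 = 2*1 + 0
Back-substitute:
1 = 13 − 6·2
1 = −6·41160 + 18997·13
So 13·18997 ≡ 1 (mod 41160), hence d = 18997.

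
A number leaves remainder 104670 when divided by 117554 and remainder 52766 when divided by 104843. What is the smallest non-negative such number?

11601979146

Write x = 104670 + 117554·k. Then 117554·k ≡ 52766 − 104670 ≡ 52939 (mod 104843).
Need 117554⁻¹ mod 104843. Extended Euclid on (104843, 12711):
104843 = 8·12711 + 3155
12711 = 4·3155 + 91
3155 = 34·91 + 61
91 = 1·61 + 30
61 = 2·30 + 1
30 = 30·1 + 0
Back-substitute:
1 = 61 − 2·30
1 = −2·91 + 3·61
1 = 3·3155 − 104·91
1 = −104·12711 + 419·3155
1 = 419·104843 − 3456·12711
117554⁻¹ ≡ 101387 (mod 104843), so k ≡ 101387·52939 ≡ 98694 (mod 104843).
x = 104670 + 117554·98694 = 11601979146.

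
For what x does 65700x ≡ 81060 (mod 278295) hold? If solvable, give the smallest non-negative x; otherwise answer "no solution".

First find gcd(65700, 278295):
278295 = 4×65700 + 15495
65700 = 4×15495 + 3720
15495 = 4×3720 + 615
3720 = 6×615 + 30
615 = 20×30 + 15
30 = 2×15 + 0
gcd = 15 and 15 | 81060, so solutions exist. Divide through by 15: 4380x ≡ 5404 (mod 18553).
Now find 4380⁻¹ mod 18553:
18553 = 4×4380 + 1033
4380 = 4×1033 + 248
1033 = 4×248 + 41
248 = 6×41 + 2
41 = 20×2 + 1
2 = 2×1 + 0
Back-substitute:
1 = 41 − 20·2
1 = −20·248 + 121·41
1 = 121·1033 − 504·248
1 = −504·4380 + 2137·1033
1 = 2137·18553 − 9052·4380
So 4380·(-9052) ≡ 1 (mod 18553), i.e. 4380⁻¹ ≡ 9501.
Then x ≡ 9501·5404 ≡ 7253 (mod 18553); the smallest non-negative solution is x = 7253.

7253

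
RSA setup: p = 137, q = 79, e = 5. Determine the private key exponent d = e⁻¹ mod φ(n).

6365

φ(n) = (p−1)(q−1) = 136·78 = 10608.
Need d with 5·d ≡ 1 (mod 10608). Apply the extended Euclidean algorithm:
10608 = 2121*5 + 3
5 = 1*3 + 2
3 = 1*2 + 1
2 = 2*1 + 0
Back-substitute:
1 = 3 − 2
1 = −5 + 2·3
1 = 2·10608 − 4243·5
So 5·(-4243) ≡ 1 (mod 10608), hence d ≡ -4243 ≡ 6365 (mod 10608).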